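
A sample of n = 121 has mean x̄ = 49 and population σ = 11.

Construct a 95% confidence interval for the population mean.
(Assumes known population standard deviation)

Answer: (47.0400, 50.9600)

Derivation:
Confidence level: 95%, α = 0.05
z_0.025 = 1.960
SE = σ/√n = 11/√121 = 1.0000
Margin of error = 1.960 × 1.0000 = 1.9600
CI: x̄ ± margin = 49 ± 1.9600
CI: (47.0400, 50.9600)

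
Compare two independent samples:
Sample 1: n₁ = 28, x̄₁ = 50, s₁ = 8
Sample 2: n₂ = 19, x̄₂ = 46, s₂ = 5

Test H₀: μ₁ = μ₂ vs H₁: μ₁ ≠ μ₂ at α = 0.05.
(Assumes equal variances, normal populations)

Answer: t = 1.9344, fail to reject H₀

Derivation:
Pooled variance: s²_p = [27×8² + 18×5²]/(45) = 48.4000
s_p = 6.9570
SE = s_p×√(1/n₁ + 1/n₂) = 6.9570×√(1/28 + 1/19) = 2.0678
t = (x̄₁ - x̄₂)/SE = (50 - 46)/2.0678 = 1.9344
df = 45, t-critical = ±2.014
Decision: fail to reject H₀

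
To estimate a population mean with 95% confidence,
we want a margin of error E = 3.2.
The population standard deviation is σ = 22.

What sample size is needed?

z_0.025 = 1.960
n = (z×σ/E)² = (1.960×22/3.2)²
n = 181.5756
Round up: n = 182

Answer: n = 182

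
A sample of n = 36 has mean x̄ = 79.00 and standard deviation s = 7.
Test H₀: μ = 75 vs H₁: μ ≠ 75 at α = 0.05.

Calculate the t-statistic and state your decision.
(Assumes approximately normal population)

df = n - 1 = 35
SE = s/√n = 7/√36 = 1.1667
t = (x̄ - μ₀)/SE = (79.00 - 75)/1.1667 = 3.4285
Critical value: t_{0.025,35} = ±2.030
p-value ≈ 0.0016
Decision: reject H₀

Answer: t = 3.4285, reject H₀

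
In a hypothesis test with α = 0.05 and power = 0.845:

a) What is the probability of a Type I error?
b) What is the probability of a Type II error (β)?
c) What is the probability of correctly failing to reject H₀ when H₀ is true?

Answer: a) 0.05, b) 0.155, c) 0.95

Derivation:
a) Type I error probability = α = 0.05
b) Power = P(reject H₀ | H₁ true) = 1 - β = 0.845, so Type II error probability = β = 1 - Power = 0.155
c) P(fail to reject H₀ | H₀ true) = 1 - α = 0.95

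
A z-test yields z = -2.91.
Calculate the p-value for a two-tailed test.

For z = -2.91:
p = 2×P(Z > |-2.91|) = 2×(1 - Φ(2.91)) = 0.0036

Answer: p-value ≈ 0.0036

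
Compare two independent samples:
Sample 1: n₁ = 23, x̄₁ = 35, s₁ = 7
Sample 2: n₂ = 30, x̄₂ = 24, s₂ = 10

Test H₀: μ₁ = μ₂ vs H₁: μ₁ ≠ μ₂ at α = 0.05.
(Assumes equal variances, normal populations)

Pooled variance: s²_p = [22×7² + 29×10²]/(51) = 78.0000
s_p = 8.8318
SE = s_p×√(1/n₁ + 1/n₂) = 8.8318×√(1/23 + 1/30) = 2.4477
t = (x̄₁ - x̄₂)/SE = (35 - 24)/2.4477 = 4.4940
df = 51, t-critical = ±2.008
Decision: reject H₀

Answer: t = 4.4940, reject H₀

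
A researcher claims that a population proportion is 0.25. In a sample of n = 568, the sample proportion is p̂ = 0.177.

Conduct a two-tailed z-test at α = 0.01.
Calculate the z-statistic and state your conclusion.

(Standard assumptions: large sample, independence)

Answer: z = -4.0178, reject H₀

Derivation:
H₀: p = 0.25, H₁: p ≠ 0.25
Standard error: SE = √(p₀(1-p₀)/n) = √(0.25×0.75/568) = 0.018169
z-statistic: z = (p̂ - p₀)/SE = (0.177 - 0.25)/0.018169 = -4.0178
Critical value: z_0.005 = ±2.576
p-value = 0.0001
Decision: reject H₀ at α = 0.01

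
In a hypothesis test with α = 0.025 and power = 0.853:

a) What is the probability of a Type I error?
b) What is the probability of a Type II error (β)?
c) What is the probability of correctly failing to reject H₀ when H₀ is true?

a) Type I error probability = α = 0.025
b) Power = P(reject H₀ | H₁ true) = 1 - β = 0.853, so Type II error probability = β = 1 - Power = 0.147
c) P(fail to reject H₀ | H₀ true) = 1 - α = 0.975

Answer: a) 0.025, b) 0.147, c) 0.975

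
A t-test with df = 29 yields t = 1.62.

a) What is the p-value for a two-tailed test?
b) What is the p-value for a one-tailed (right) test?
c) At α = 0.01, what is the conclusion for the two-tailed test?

Answer: a) 0.1161, b) 0.0580, c) fail to reject H₀

Derivation:
Using t-distribution with df = 29:
a) Two-tailed: p = 2×P(T > 1.62) = 0.1161
b) One-tailed: p = P(T > 1.62) = 0.0580
c) 0.1161 ≥ 0.01, fail to reject H₀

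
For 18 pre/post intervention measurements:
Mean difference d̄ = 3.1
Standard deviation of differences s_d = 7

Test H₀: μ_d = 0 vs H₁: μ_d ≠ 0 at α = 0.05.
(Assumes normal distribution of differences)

df = n - 1 = 17
SE = s_d/√n = 7/√18 = 1.6499
t = d̄/SE = 3.1/1.6499 = 1.8789
Critical value: t_{0.025,17} = ±2.110
p-value ≈ 0.0775
Decision: fail to reject H₀

Answer: t = 1.8789, fail to reject H₀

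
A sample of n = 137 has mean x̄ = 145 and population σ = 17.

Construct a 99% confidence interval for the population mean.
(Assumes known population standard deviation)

Confidence level: 99%, α = 0.01
z_0.005 = 2.576
SE = σ/√n = 17/√137 = 1.4524
Margin of error = 2.576 × 1.4524 = 3.7414
CI: x̄ ± margin = 145 ± 3.7414
CI: (141.2586, 148.7414)

Answer: (141.2586, 148.7414)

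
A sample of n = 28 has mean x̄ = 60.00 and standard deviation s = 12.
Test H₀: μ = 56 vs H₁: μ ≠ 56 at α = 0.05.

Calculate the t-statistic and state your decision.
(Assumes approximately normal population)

Answer: t = 1.7638, fail to reject H₀

Derivation:
df = n - 1 = 27
SE = s/√n = 12/√28 = 2.2678
t = (x̄ - μ₀)/SE = (60.00 - 56)/2.2678 = 1.7638
Critical value: t_{0.025,27} = ±2.052
p-value ≈ 0.0891
Decision: fail to reject H₀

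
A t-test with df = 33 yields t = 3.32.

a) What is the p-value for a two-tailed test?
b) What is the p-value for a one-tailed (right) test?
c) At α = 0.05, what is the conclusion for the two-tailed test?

Answer: a) 0.0022, b) 0.0011, c) reject H₀

Derivation:
Using t-distribution with df = 33:
a) Two-tailed: p = 2×P(T > 3.32) = 0.0022
b) One-tailed: p = P(T > 3.32) = 0.0011
c) 0.0022 < 0.05, reject H₀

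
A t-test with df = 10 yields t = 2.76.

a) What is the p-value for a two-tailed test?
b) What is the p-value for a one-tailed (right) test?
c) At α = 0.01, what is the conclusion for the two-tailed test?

Answer: a) 0.0201, b) 0.0101, c) fail to reject H₀

Derivation:
Using t-distribution with df = 10:
a) Two-tailed: p = 2×P(T > 2.76) = 0.0201
b) One-tailed: p = P(T > 2.76) = 0.0101
c) 0.0201 ≥ 0.01, fail to reject H₀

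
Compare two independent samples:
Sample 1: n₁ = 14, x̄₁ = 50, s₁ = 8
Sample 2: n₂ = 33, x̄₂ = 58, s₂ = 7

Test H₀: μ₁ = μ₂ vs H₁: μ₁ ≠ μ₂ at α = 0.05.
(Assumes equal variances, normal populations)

Answer: t = -3.4345, reject H₀

Derivation:
Pooled variance: s²_p = [13×8² + 32×7²]/(45) = 53.3333
s_p = 7.3030
SE = s_p×√(1/n₁ + 1/n₂) = 7.3030×√(1/14 + 1/33) = 2.3293
t = (x̄₁ - x̄₂)/SE = (50 - 58)/2.3293 = -3.4345
df = 45, t-critical = ±2.014
Decision: reject H₀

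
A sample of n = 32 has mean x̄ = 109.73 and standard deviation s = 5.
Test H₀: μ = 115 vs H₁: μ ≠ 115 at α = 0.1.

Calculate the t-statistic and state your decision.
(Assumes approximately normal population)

Answer: t = -5.9622, reject H₀

Derivation:
df = n - 1 = 31
SE = s/√n = 5/√32 = 0.8839
t = (x̄ - μ₀)/SE = (109.73 - 115)/0.8839 = -5.9622
Critical value: t_{0.05,31} = ±1.696
p-value < 0.0001
Decision: reject H₀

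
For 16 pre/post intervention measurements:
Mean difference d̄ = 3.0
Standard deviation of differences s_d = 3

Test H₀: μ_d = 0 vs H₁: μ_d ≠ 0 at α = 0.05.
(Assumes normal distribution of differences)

Answer: t = 4.0000, reject H₀

Derivation:
df = n - 1 = 15
SE = s_d/√n = 3/√16 = 0.7500
t = d̄/SE = 3.0/0.7500 = 4.0000
Critical value: t_{0.025,15} = ±2.131
p-value ≈ 0.0012
Decision: reject H₀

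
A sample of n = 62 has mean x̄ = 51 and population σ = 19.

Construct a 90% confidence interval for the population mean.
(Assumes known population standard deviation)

Answer: (47.0306, 54.9694)

Derivation:
Confidence level: 90%, α = 0.1
z_0.05 = 1.645
SE = σ/√n = 19/√62 = 2.4130
Margin of error = 1.645 × 2.4130 = 3.9694
CI: x̄ ± margin = 51 ± 3.9694
CI: (47.0306, 54.9694)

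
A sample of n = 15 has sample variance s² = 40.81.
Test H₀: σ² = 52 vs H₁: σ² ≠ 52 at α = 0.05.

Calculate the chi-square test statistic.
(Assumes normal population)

Answer: χ² = 10.9873, fail to reject H₀

Derivation:
df = n - 1 = 14
χ² = (n-1)s²/σ₀² = 14×40.81/52 = 10.9873
Critical values: χ²_{0.975,14} = 5.629, χ²_{0.025,14} = 26.119
Rejection region: χ² < 5.629 or χ² > 26.119
Decision: fail to reject H₀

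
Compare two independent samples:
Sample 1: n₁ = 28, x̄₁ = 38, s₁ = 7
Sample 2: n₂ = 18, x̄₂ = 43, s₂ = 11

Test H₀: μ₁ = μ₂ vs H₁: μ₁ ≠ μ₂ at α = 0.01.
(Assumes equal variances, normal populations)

Pooled variance: s²_p = [27×7² + 17×11²]/(44) = 76.8182
s_p = 8.7646
SE = s_p×√(1/n₁ + 1/n₂) = 8.7646×√(1/28 + 1/18) = 2.6479
t = (x̄₁ - x̄₂)/SE = (38 - 43)/2.6479 = -1.8883
df = 44, t-critical = ±2.692
Decision: fail to reject H₀

Answer: t = -1.8883, fail to reject H₀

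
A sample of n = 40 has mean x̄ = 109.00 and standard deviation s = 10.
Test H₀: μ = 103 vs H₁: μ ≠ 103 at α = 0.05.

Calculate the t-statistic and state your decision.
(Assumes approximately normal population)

Answer: t = 3.7948, reject H₀

Derivation:
df = n - 1 = 39
SE = s/√n = 10/√40 = 1.5811
t = (x̄ - μ₀)/SE = (109.00 - 103)/1.5811 = 3.7948
Critical value: t_{0.025,39} = ±2.023
p-value ≈ 0.0005
Decision: reject H₀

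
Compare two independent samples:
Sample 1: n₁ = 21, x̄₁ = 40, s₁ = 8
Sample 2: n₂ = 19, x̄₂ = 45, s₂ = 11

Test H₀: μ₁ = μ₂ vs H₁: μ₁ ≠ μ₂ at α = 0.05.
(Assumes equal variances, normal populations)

Pooled variance: s²_p = [20×8² + 18×11²]/(38) = 91.0000
s_p = 9.5394
SE = s_p×√(1/n₁ + 1/n₂) = 9.5394×√(1/21 + 1/19) = 3.0204
t = (x̄₁ - x̄₂)/SE = (40 - 45)/3.0204 = -1.6554
df = 38, t-critical = ±2.024
Decision: fail to reject H₀

Answer: t = -1.6554, fail to reject H₀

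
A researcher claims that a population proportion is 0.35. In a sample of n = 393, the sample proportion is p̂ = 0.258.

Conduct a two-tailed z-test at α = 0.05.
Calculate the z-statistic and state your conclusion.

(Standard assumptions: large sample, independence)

Answer: z = -3.8238, reject H₀

Derivation:
H₀: p = 0.35, H₁: p ≠ 0.35
Standard error: SE = √(p₀(1-p₀)/n) = √(0.35×0.65/393) = 0.024060
z-statistic: z = (p̂ - p₀)/SE = (0.258 - 0.35)/0.024060 = -3.8238
Critical value: z_0.025 = ±1.960
p-value = 0.0001
Decision: reject H₀ at α = 0.05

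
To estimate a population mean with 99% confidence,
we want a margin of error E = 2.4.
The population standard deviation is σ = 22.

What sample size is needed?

z_0.005 = 2.576
n = (z×σ/E)² = (2.576×22/2.4)²
n = 557.5895
Round up: n = 558

Answer: n = 558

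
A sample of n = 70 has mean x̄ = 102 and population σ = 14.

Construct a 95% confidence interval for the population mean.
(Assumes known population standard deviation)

Answer: (98.7203, 105.2797)

Derivation:
Confidence level: 95%, α = 0.05
z_0.025 = 1.960
SE = σ/√n = 14/√70 = 1.6733
Margin of error = 1.960 × 1.6733 = 3.2797
CI: x̄ ± margin = 102 ± 3.2797
CI: (98.7203, 105.2797)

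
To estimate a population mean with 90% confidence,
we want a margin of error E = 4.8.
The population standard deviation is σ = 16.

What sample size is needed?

z_0.05 = 1.645
n = (z×σ/E)² = (1.645×16/4.8)²
n = 30.0669
Round up: n = 31

Answer: n = 31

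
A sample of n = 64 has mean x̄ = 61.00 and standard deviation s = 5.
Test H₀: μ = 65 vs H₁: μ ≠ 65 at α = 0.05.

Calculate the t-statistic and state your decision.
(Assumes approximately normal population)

Answer: t = -6.4000, reject H₀

Derivation:
df = n - 1 = 63
SE = s/√n = 5/√64 = 0.6250
t = (x̄ - μ₀)/SE = (61.00 - 65)/0.6250 = -6.4000
Critical value: t_{0.025,63} = ±1.998
p-value < 0.0001
Decision: reject H₀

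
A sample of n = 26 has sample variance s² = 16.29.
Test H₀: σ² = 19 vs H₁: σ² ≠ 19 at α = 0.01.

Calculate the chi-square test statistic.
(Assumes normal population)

Answer: χ² = 21.4342, fail to reject H₀

Derivation:
df = n - 1 = 25
χ² = (n-1)s²/σ₀² = 25×16.29/19 = 21.4342
Critical values: χ²_{0.995,25} = 10.520, χ²_{0.005,25} = 46.928
Rejection region: χ² < 10.520 or χ² > 46.928
Decision: fail to reject H₀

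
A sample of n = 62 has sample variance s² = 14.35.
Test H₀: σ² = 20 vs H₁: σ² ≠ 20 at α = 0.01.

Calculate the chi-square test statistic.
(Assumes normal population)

df = n - 1 = 61
χ² = (n-1)s²/σ₀² = 61×14.35/20 = 43.7675
Critical values: χ²_{0.995,61} = 36.301, χ²_{0.005,61} = 93.186
Rejection region: χ² < 36.301 or χ² > 93.186
Decision: fail to reject H₀

Answer: χ² = 43.7675, fail to reject H₀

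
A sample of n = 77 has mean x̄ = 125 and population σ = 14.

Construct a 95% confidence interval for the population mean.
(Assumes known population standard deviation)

Answer: (121.8730, 128.1270)

Derivation:
Confidence level: 95%, α = 0.05
z_0.025 = 1.960
SE = σ/√n = 14/√77 = 1.5954
Margin of error = 1.960 × 1.5954 = 3.1270
CI: x̄ ± margin = 125 ± 3.1270
CI: (121.8730, 128.1270)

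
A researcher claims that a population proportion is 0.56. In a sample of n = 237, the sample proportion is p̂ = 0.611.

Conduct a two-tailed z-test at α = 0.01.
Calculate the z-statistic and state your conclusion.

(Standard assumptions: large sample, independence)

Answer: z = 1.5817, fail to reject H₀

Derivation:
H₀: p = 0.56, H₁: p ≠ 0.56
Standard error: SE = √(p₀(1-p₀)/n) = √(0.56×0.44/237) = 0.032244
z-statistic: z = (p̂ - p₀)/SE = (0.611 - 0.56)/0.032244 = 1.5817
Critical value: z_0.005 = ±2.576
p-value = 0.1137
Decision: fail to reject H₀ at α = 0.01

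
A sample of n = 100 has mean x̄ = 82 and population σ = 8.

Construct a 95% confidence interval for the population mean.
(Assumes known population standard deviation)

Answer: (80.4320, 83.5680)

Derivation:
Confidence level: 95%, α = 0.05
z_0.025 = 1.960
SE = σ/√n = 8/√100 = 0.8000
Margin of error = 1.960 × 0.8000 = 1.5680
CI: x̄ ± margin = 82 ± 1.5680
CI: (80.4320, 83.5680)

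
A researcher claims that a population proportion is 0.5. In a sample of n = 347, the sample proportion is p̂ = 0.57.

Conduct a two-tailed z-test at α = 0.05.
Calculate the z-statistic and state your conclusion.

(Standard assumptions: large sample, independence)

Answer: z = 2.6080, reject H₀

Derivation:
H₀: p = 0.5, H₁: p ≠ 0.5
Standard error: SE = √(p₀(1-p₀)/n) = √(0.5×0.5/347) = 0.026841
z-statistic: z = (p̂ - p₀)/SE = (0.57 - 0.5)/0.026841 = 2.6080
Critical value: z_0.025 = ±1.960
p-value = 0.0091
Decision: reject H₀ at α = 0.05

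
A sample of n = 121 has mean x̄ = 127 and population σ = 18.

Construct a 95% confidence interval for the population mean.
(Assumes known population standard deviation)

Confidence level: 95%, α = 0.05
z_0.025 = 1.960
SE = σ/√n = 18/√121 = 1.6364
Margin of error = 1.960 × 1.6364 = 3.2073
CI: x̄ ± margin = 127 ± 3.2073
CI: (123.7927, 130.2073)

Answer: (123.7927, 130.2073)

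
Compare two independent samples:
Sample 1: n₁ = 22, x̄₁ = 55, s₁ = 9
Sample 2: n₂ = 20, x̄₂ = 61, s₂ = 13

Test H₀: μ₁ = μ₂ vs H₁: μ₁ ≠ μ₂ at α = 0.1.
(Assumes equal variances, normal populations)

Answer: t = -1.7525, reject H₀

Derivation:
Pooled variance: s²_p = [21×9² + 19×13²]/(40) = 122.8000
s_p = 11.0815
SE = s_p×√(1/n₁ + 1/n₂) = 11.0815×√(1/22 + 1/20) = 3.4237
t = (x̄₁ - x̄₂)/SE = (55 - 61)/3.4237 = -1.7525
df = 40, t-critical = ±1.684
Decision: reject H₀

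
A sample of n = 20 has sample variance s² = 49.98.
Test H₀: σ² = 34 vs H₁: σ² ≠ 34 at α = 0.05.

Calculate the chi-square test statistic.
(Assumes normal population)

Answer: χ² = 27.9300, fail to reject H₀

Derivation:
df = n - 1 = 19
χ² = (n-1)s²/σ₀² = 19×49.98/34 = 27.9300
Critical values: χ²_{0.975,19} = 8.907, χ²_{0.025,19} = 32.852
Rejection region: χ² < 8.907 or χ² > 32.852
Decision: fail to reject H₀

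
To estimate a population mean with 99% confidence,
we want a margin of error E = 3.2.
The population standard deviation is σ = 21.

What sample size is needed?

z_0.005 = 2.576
n = (z×σ/E)² = (2.576×21/3.2)²
n = 285.7790
Round up: n = 286

Answer: n = 286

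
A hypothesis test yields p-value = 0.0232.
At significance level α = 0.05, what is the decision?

Answer: reject H₀

Derivation:
Compare p-value to α:
0.0232 < 0.05
Decision: reject H₀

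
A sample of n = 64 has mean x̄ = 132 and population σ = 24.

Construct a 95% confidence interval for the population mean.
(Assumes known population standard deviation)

Answer: (126.1200, 137.8800)

Derivation:
Confidence level: 95%, α = 0.05
z_0.025 = 1.960
SE = σ/√n = 24/√64 = 3.0000
Margin of error = 1.960 × 3.0000 = 5.8800
CI: x̄ ± margin = 132 ± 5.8800
CI: (126.1200, 137.8800)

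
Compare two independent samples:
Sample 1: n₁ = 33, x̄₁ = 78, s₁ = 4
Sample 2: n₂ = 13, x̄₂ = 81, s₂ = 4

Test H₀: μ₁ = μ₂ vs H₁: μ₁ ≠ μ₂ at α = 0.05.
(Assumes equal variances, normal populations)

Pooled variance: s²_p = [32×4² + 12×4²]/(44) = 16.0000
s_p = 4.0000
SE = s_p×√(1/n₁ + 1/n₂) = 4.0000×√(1/33 + 1/13) = 1.3098
t = (x̄₁ - x̄₂)/SE = (78 - 81)/1.3098 = -2.2904
df = 44, t-critical = ±2.015
Decision: reject H₀

Answer: t = -2.2904, reject H₀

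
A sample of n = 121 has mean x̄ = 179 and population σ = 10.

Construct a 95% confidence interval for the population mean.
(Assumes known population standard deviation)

Answer: (177.2182, 180.7818)

Derivation:
Confidence level: 95%, α = 0.05
z_0.025 = 1.960
SE = σ/√n = 10/√121 = 0.9091
Margin of error = 1.960 × 0.9091 = 1.7818
CI: x̄ ± margin = 179 ± 1.7818
CI: (177.2182, 180.7818)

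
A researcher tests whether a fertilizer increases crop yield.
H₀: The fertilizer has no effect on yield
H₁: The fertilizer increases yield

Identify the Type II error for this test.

Type I error: rejecting H₀ when it is actually true (false positive).
Type II error: failing to reject H₀ when H₁ is actually true (false negative).

Answer: Failing to recommend an effective fertilizer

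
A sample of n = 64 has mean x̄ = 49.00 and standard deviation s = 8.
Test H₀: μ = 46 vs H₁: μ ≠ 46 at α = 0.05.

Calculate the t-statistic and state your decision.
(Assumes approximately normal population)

Answer: t = 3.0000, reject H₀

Derivation:
df = n - 1 = 63
SE = s/√n = 8/√64 = 1.0000
t = (x̄ - μ₀)/SE = (49.00 - 46)/1.0000 = 3.0000
Critical value: t_{0.025,63} = ±1.998
p-value ≈ 0.0039
Decision: reject H₀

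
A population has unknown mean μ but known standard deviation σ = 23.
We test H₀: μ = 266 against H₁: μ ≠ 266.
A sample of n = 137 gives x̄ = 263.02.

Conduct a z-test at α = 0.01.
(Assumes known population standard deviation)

Standard error: SE = σ/√n = 23/√137 = 1.9650
z-statistic: z = (x̄ - μ₀)/SE = (263.02 - 266)/1.9650 = -1.5165
Critical value: ±2.576
p-value = 0.1294
Decision: fail to reject H₀

Answer: z = -1.5165, fail to reject H₀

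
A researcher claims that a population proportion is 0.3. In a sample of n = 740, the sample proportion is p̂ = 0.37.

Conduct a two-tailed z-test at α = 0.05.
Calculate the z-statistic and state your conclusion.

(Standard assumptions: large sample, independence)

Answer: z = 4.1553, reject H₀

Derivation:
H₀: p = 0.3, H₁: p ≠ 0.3
Standard error: SE = √(p₀(1-p₀)/n) = √(0.3×0.7/740) = 0.016846
z-statistic: z = (p̂ - p₀)/SE = (0.37 - 0.3)/0.016846 = 4.1553
Critical value: z_0.025 = ±1.960
p-value < 0.0001
Decision: reject H₀ at α = 0.05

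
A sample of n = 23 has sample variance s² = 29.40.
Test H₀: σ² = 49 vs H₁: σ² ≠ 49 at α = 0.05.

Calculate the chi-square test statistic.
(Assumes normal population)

Answer: χ² = 13.2000, fail to reject H₀

Derivation:
df = n - 1 = 22
χ² = (n-1)s²/σ₀² = 22×29.40/49 = 13.2000
Critical values: χ²_{0.975,22} = 10.982, χ²_{0.025,22} = 36.781
Rejection region: χ² < 10.982 or χ² > 36.781
Decision: fail to reject H₀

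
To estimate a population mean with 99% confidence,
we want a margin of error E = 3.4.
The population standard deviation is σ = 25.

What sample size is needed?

Answer: n = 359

Derivation:
z_0.005 = 2.576
n = (z×σ/E)² = (2.576×25/3.4)²
n = 358.7682
Round up: n = 359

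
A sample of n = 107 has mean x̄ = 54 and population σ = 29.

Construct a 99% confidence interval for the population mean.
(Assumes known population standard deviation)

Answer: (46.7782, 61.2218)

Derivation:
Confidence level: 99%, α = 0.01
z_0.005 = 2.576
SE = σ/√n = 29/√107 = 2.8035
Margin of error = 2.576 × 2.8035 = 7.2218
CI: x̄ ± margin = 54 ± 7.2218
CI: (46.7782, 61.2218)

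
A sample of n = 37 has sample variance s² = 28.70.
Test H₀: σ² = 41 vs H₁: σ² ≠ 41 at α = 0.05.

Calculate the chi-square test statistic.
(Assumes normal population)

Answer: χ² = 25.2000, fail to reject H₀

Derivation:
df = n - 1 = 36
χ² = (n-1)s²/σ₀² = 36×28.70/41 = 25.2000
Critical values: χ²_{0.975,36} = 21.336, χ²_{0.025,36} = 54.437
Rejection region: χ² < 21.336 or χ² > 54.437
Decision: fail to reject H₀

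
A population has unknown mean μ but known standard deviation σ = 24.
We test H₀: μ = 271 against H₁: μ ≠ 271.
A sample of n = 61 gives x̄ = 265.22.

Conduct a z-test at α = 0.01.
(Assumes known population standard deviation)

Standard error: SE = σ/√n = 24/√61 = 3.0729
z-statistic: z = (x̄ - μ₀)/SE = (265.22 - 271)/3.0729 = -1.8810
Critical value: ±2.576
p-value = 0.0600
Decision: fail to reject H₀

Answer: z = -1.8810, fail to reject H₀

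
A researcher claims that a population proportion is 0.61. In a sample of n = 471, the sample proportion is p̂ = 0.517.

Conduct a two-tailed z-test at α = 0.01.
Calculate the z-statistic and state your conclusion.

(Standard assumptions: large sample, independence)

Answer: z = -4.1381, reject H₀

Derivation:
H₀: p = 0.61, H₁: p ≠ 0.61
Standard error: SE = √(p₀(1-p₀)/n) = √(0.61×0.39/471) = 0.022474
z-statistic: z = (p̂ - p₀)/SE = (0.517 - 0.61)/0.022474 = -4.1381
Critical value: z_0.005 = ±2.576
p-value < 0.0001
Decision: reject H₀ at α = 0.01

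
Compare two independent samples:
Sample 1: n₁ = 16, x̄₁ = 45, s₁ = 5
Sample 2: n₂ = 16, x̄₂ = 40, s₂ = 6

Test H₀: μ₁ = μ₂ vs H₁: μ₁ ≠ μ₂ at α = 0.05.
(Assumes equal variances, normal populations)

Answer: t = 2.5607, reject H₀

Derivation:
Pooled variance: s²_p = [15×5² + 15×6²]/(30) = 30.5000
s_p = 5.5227
SE = s_p×√(1/n₁ + 1/n₂) = 5.5227×√(1/16 + 1/16) = 1.9526
t = (x̄₁ - x̄₂)/SE = (45 - 40)/1.9526 = 2.5607
df = 30, t-critical = ±2.042
Decision: reject H₀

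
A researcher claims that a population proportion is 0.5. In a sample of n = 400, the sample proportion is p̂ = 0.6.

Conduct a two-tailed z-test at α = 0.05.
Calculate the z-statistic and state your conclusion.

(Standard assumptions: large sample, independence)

H₀: p = 0.5, H₁: p ≠ 0.5
Standard error: SE = √(p₀(1-p₀)/n) = √(0.5×0.5/400) = 0.025000
z-statistic: z = (p̂ - p₀)/SE = (0.6 - 0.5)/0.025000 = 4.0000
Critical value: z_0.025 = ±1.960
p-value = 0.0001
Decision: reject H₀ at α = 0.05

Answer: z = 4.0000, reject H₀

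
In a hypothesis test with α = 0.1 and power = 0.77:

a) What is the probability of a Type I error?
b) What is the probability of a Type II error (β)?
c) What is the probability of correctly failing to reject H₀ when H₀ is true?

Answer: a) 0.1, b) 0.23, c) 0.9

Derivation:
a) Type I error probability = α = 0.1
b) Power = P(reject H₀ | H₁ true) = 1 - β = 0.77, so Type II error probability = β = 1 - Power = 0.23
c) P(fail to reject H₀ | H₀ true) = 1 - α = 0.9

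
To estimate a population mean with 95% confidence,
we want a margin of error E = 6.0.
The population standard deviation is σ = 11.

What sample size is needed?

Answer: n = 13

Derivation:
z_0.025 = 1.960
n = (z×σ/E)² = (1.960×11/6.0)²
n = 12.9120
Round up: n = 13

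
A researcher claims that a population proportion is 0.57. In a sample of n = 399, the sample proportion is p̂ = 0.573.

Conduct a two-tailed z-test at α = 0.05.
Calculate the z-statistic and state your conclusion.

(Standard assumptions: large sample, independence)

H₀: p = 0.57, H₁: p ≠ 0.57
Standard error: SE = √(p₀(1-p₀)/n) = √(0.57×0.43/399) = 0.024785
z-statistic: z = (p̂ - p₀)/SE = (0.573 - 0.57)/0.024785 = 0.1210
Critical value: z_0.025 = ±1.960
p-value = 0.9037
Decision: fail to reject H₀ at α = 0.05

Answer: z = 0.1210, fail to reject H₀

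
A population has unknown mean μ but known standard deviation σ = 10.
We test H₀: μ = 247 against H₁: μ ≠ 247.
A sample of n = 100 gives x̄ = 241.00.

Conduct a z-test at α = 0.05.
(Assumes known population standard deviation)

Answer: z = -6.0000, reject H₀

Derivation:
Standard error: SE = σ/√n = 10/√100 = 1.0000
z-statistic: z = (x̄ - μ₀)/SE = (241.00 - 247)/1.0000 = -6.0000
Critical value: ±1.960
p-value < 0.0001
Decision: reject H₀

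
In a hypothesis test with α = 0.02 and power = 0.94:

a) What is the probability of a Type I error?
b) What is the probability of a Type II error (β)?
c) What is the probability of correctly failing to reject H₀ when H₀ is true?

Answer: a) 0.02, b) 0.06, c) 0.98

Derivation:
a) Type I error probability = α = 0.02
b) Power = P(reject H₀ | H₁ true) = 1 - β = 0.94, so Type II error probability = β = 1 - Power = 0.06
c) P(fail to reject H₀ | H₀ true) = 1 - α = 0.98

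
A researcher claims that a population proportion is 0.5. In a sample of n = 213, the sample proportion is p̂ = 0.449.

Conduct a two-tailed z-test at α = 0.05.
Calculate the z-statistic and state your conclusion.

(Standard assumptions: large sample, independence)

Answer: z = -1.4887, fail to reject H₀

Derivation:
H₀: p = 0.5, H₁: p ≠ 0.5
Standard error: SE = √(p₀(1-p₀)/n) = √(0.5×0.5/213) = 0.034259
z-statistic: z = (p̂ - p₀)/SE = (0.449 - 0.5)/0.034259 = -1.4887
Critical value: z_0.025 = ±1.960
p-value = 0.1366
Decision: fail to reject H₀ at α = 0.05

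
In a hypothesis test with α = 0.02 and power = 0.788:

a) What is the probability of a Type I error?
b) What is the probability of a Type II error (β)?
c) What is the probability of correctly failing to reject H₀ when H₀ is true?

a) Type I error probability = α = 0.02
b) Power = P(reject H₀ | H₁ true) = 1 - β = 0.788, so Type II error probability = β = 1 - Power = 0.212
c) P(fail to reject H₀ | H₀ true) = 1 - α = 0.98

Answer: a) 0.02, b) 0.212, c) 0.98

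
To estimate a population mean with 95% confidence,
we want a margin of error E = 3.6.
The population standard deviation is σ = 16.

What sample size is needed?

z_0.025 = 1.960
n = (z×σ/E)² = (1.960×16/3.6)²
n = 75.8835
Round up: n = 76

Answer: n = 76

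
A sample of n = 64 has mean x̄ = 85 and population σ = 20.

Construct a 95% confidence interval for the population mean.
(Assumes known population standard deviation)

Confidence level: 95%, α = 0.05
z_0.025 = 1.960
SE = σ/√n = 20/√64 = 2.5000
Margin of error = 1.960 × 2.5000 = 4.9000
CI: x̄ ± margin = 85 ± 4.9000
CI: (80.1000, 89.9000)

Answer: (80.1000, 89.9000)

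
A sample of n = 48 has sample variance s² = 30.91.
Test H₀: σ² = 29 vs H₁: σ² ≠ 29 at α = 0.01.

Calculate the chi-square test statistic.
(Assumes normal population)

Answer: χ² = 50.0955, fail to reject H₀

Derivation:
df = n - 1 = 47
χ² = (n-1)s²/σ₀² = 47×30.91/29 = 50.0955
Critical values: χ²_{0.995,47} = 25.775, χ²_{0.005,47} = 75.704
Rejection region: χ² < 25.775 or χ² > 75.704
Decision: fail to reject H₀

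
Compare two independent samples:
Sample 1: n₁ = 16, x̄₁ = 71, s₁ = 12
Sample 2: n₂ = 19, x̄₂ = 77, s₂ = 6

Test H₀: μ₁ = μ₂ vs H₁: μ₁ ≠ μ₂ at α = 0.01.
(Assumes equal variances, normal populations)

Answer: t = -1.9169, fail to reject H₀

Derivation:
Pooled variance: s²_p = [15×12² + 18×6²]/(33) = 85.0909
s_p = 9.2245
SE = s_p×√(1/n₁ + 1/n₂) = 9.2245×√(1/16 + 1/19) = 3.1300
t = (x̄₁ - x̄₂)/SE = (71 - 77)/3.1300 = -1.9169
df = 33, t-critical = ±2.733
Decision: fail to reject H₀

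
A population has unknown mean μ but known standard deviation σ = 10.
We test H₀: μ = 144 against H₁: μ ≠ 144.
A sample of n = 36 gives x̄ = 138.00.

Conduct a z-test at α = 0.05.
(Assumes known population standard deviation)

Answer: z = -3.5999, reject H₀

Derivation:
Standard error: SE = σ/√n = 10/√36 = 1.6667
z-statistic: z = (x̄ - μ₀)/SE = (138.00 - 144)/1.6667 = -3.5999
Critical value: ±1.960
p-value = 0.0003
Decision: reject H₀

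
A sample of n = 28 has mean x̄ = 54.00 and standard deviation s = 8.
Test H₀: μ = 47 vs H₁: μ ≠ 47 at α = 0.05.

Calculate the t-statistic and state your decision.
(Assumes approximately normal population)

df = n - 1 = 27
SE = s/√n = 8/√28 = 1.5119
t = (x̄ - μ₀)/SE = (54.00 - 47)/1.5119 = 4.6299
Critical value: t_{0.025,27} = ±2.052
p-value ≈ 0.0001
Decision: reject H₀

Answer: t = 4.6299, reject H₀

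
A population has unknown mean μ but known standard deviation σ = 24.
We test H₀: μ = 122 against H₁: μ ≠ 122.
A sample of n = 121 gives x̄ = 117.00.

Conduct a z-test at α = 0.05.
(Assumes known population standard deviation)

Standard error: SE = σ/√n = 24/√121 = 2.1818
z-statistic: z = (x̄ - μ₀)/SE = (117.00 - 122)/2.1818 = -2.2917
Critical value: ±1.960
p-value = 0.0219
Decision: reject H₀

Answer: z = -2.2917, reject H₀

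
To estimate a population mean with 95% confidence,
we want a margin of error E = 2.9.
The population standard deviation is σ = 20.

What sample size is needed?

Answer: n = 183

Derivation:
z_0.025 = 1.960
n = (z×σ/E)² = (1.960×20/2.9)²
n = 182.7158
Round up: n = 183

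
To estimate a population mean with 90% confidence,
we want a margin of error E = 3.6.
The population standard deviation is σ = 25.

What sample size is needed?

Answer: n = 131

Derivation:
z_0.05 = 1.645
n = (z×σ/E)² = (1.645×25/3.6)²
n = 130.4989
Round up: n = 131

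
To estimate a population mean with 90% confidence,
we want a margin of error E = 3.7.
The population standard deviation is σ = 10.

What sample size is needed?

Answer: n = 20

Derivation:
z_0.05 = 1.645
n = (z×σ/E)² = (1.645×10/3.7)²
n = 19.7664
Round up: n = 20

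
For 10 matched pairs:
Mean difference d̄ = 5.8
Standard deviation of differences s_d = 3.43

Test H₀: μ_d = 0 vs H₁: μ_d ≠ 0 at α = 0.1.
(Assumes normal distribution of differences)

Answer: t = 5.3471, reject H₀

Derivation:
df = n - 1 = 9
SE = s_d/√n = 3.43/√10 = 1.0847
t = d̄/SE = 5.8/1.0847 = 5.3471
Critical value: t_{0.05,9} = ±1.833
p-value ≈ 0.0005
Decision: reject H₀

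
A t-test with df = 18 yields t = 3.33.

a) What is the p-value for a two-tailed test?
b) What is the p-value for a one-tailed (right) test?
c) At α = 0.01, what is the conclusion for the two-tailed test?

Answer: a) 0.0037, b) 0.0019, c) reject H₀

Derivation:
Using t-distribution with df = 18:
a) Two-tailed: p = 2×P(T > 3.33) = 0.0037
b) One-tailed: p = P(T > 3.33) = 0.0019
c) 0.0037 < 0.01, reject H₀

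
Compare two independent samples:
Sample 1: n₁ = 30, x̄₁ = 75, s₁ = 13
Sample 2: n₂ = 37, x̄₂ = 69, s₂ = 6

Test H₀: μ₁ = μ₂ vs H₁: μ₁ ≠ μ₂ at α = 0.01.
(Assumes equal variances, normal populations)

Pooled variance: s²_p = [29×13² + 36×6²]/(65) = 95.3385
s_p = 9.7641
SE = s_p×√(1/n₁ + 1/n₂) = 9.7641×√(1/30 + 1/37) = 2.3989
t = (x̄₁ - x̄₂)/SE = (75 - 69)/2.3989 = 2.5011
df = 65, t-critical = ±2.654
Decision: fail to reject H₀

Answer: t = 2.5011, fail to reject H₀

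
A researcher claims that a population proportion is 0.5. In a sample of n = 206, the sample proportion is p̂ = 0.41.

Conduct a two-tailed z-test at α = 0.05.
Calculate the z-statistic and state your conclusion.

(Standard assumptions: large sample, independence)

Answer: z = -2.5835, reject H₀

Derivation:
H₀: p = 0.5, H₁: p ≠ 0.5
Standard error: SE = √(p₀(1-p₀)/n) = √(0.5×0.5/206) = 0.034837
z-statistic: z = (p̂ - p₀)/SE = (0.41 - 0.5)/0.034837 = -2.5835
Critical value: z_0.025 = ±1.960
p-value = 0.0098
Decision: reject H₀ at α = 0.05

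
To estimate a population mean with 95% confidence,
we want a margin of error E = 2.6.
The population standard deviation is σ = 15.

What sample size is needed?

z_0.025 = 1.960
n = (z×σ/E)² = (1.960×15/2.6)²
n = 127.8639
Round up: n = 128

Answer: n = 128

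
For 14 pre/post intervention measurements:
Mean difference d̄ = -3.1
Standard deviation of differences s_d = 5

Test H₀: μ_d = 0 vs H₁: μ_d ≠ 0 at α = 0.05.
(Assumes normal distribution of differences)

Answer: t = -2.3198, reject H₀

Derivation:
df = n - 1 = 13
SE = s_d/√n = 5/√14 = 1.3363
t = d̄/SE = -3.1/1.3363 = -2.3198
Critical value: t_{0.025,13} = ±2.160
p-value ≈ 0.0373
Decision: reject H₀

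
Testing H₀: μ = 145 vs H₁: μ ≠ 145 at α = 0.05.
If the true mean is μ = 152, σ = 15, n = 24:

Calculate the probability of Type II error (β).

SE = σ/√n = 15/√24 = 3.0619
Critical values: μ₀ ± z_0.025×SE = 145 ± 1.960×3.0619
Acceptance region: (138.9987, 151.0013)
Under H₁ (μ = 152): z_high = (151.0013 - 152)/3.0619 = -0.3262, z_low = (138.9987 - 152)/3.0619 = -4.2462
β = P(not reject | H₁) = Φ(-0.3262) - Φ(-4.2462) ≈ 0.3721

Answer: β ≈ 0.3721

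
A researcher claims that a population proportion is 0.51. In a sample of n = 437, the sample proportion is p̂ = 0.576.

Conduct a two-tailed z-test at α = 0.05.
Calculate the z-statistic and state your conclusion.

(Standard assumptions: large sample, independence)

H₀: p = 0.51, H₁: p ≠ 0.51
Standard error: SE = √(p₀(1-p₀)/n) = √(0.51×0.49/437) = 0.023913
z-statistic: z = (p̂ - p₀)/SE = (0.576 - 0.51)/0.023913 = 2.7600
Critical value: z_0.025 = ±1.960
p-value = 0.0058
Decision: reject H₀ at α = 0.05

Answer: z = 2.7600, reject H₀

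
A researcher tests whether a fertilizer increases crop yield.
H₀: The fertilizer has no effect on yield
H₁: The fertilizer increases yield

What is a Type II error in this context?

Answer: Failing to recommend an effective fertilizer

Derivation:
A Type I error (probability α) occurs when we reject a true H₀.
A Type II error (probability β) occurs when we fail to reject a false H₀.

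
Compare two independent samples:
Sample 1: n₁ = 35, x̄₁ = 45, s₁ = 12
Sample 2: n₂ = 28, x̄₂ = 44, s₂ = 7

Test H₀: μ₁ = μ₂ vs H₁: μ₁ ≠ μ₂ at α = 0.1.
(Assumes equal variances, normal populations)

Pooled variance: s²_p = [34×12² + 27×7²]/(61) = 101.9508
s_p = 10.0971
SE = s_p×√(1/n₁ + 1/n₂) = 10.0971×√(1/35 + 1/28) = 2.5601
t = (x̄₁ - x̄₂)/SE = (45 - 44)/2.5601 = 0.3906
df = 61, t-critical = ±1.670
Decision: fail to reject H₀

Answer: t = 0.3906, fail to reject H₀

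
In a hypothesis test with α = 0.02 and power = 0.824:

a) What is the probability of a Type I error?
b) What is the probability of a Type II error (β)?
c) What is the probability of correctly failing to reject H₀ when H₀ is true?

a) Type I error probability = α = 0.02
b) Power = P(reject H₀ | H₁ true) = 1 - β = 0.824, so Type II error probability = β = 1 - Power = 0.176
c) P(fail to reject H₀ | H₀ true) = 1 - α = 0.98

Answer: a) 0.02, b) 0.176, c) 0.98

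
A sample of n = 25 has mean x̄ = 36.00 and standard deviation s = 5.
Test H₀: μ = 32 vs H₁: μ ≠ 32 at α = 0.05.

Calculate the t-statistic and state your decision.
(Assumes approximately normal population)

Answer: t = 4.0000, reject H₀

Derivation:
df = n - 1 = 24
SE = s/√n = 5/√25 = 1.0000
t = (x̄ - μ₀)/SE = (36.00 - 32)/1.0000 = 4.0000
Critical value: t_{0.025,24} = ±2.064
p-value ≈ 0.0005
Decision: reject H₀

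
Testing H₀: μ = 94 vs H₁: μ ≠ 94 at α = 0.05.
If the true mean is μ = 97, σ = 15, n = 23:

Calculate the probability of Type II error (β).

Answer: β ≈ 0.8398

Derivation:
SE = σ/√n = 15/√23 = 3.1277
Critical values: μ₀ ± z_0.025×SE = 94 ± 1.960×3.1277
Acceptance region: (87.8697, 100.1303)
Under H₁ (μ = 97): z_high = (100.1303 - 97)/3.1277 = 1.0008, z_low = (87.8697 - 97)/3.1277 = -2.9192
β = P(not reject | H₁) = Φ(1.0008) - Φ(-2.9192) ≈ 0.8398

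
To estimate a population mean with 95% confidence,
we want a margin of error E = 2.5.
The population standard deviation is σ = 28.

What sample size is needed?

Answer: n = 482

Derivation:
z_0.025 = 1.960
n = (z×σ/E)² = (1.960×28/2.5)²
n = 481.8903
Round up: n = 482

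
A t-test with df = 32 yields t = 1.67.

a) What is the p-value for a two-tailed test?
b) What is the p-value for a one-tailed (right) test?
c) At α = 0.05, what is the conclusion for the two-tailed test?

Answer: a) 0.1047, b) 0.0523, c) fail to reject H₀

Derivation:
Using t-distribution with df = 32:
a) Two-tailed: p = 2×P(T > 1.67) = 0.1047
b) One-tailed: p = P(T > 1.67) = 0.0523
c) 0.1047 ≥ 0.05, fail to reject H₀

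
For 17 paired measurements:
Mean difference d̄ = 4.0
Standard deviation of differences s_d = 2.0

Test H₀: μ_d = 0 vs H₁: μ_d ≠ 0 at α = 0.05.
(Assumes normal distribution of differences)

df = n - 1 = 16
SE = s_d/√n = 2.0/√17 = 0.4851
t = d̄/SE = 4.0/0.4851 = 8.2457
Critical value: t_{0.025,16} = ±2.120
p-value < 0.0001
Decision: reject H₀

Answer: t = 8.2457, reject H₀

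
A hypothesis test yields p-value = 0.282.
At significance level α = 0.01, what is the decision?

Compare p-value to α:
0.282 ≥ 0.01
Decision: fail to reject H₀

Answer: fail to reject H₀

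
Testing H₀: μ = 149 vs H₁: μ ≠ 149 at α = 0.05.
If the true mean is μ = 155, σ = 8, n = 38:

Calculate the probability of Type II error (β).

Answer: β ≈ 0.0039

Derivation:
SE = σ/√n = 8/√38 = 1.2978
Critical values: μ₀ ± z_0.025×SE = 149 ± 1.960×1.2978
Acceptance region: (146.4563, 151.5437)
Under H₁ (μ = 155): z_high = (151.5437 - 155)/1.2978 = -2.6632, z_low = (146.4563 - 155)/1.2978 = -6.5832
β = P(not reject | H₁) = Φ(-2.6632) - Φ(-6.5832) ≈ 0.0039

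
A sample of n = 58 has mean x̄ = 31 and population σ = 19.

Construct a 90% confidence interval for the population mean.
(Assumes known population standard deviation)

Answer: (26.8961, 35.1039)

Derivation:
Confidence level: 90%, α = 0.1
z_0.05 = 1.645
SE = σ/√n = 19/√58 = 2.4948
Margin of error = 1.645 × 2.4948 = 4.1039
CI: x̄ ± margin = 31 ± 4.1039
CI: (26.8961, 35.1039)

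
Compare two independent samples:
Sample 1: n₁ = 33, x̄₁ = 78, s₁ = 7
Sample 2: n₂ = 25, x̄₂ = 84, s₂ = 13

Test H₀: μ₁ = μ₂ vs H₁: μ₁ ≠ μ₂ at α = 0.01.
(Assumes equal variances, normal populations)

Answer: t = -2.2581, fail to reject H₀

Derivation:
Pooled variance: s²_p = [32×7² + 24×13²]/(56) = 100.4286
s_p = 10.0214
SE = s_p×√(1/n₁ + 1/n₂) = 10.0214×√(1/33 + 1/25) = 2.6571
t = (x̄₁ - x̄₂)/SE = (78 - 84)/2.6571 = -2.2581
df = 56, t-critical = ±2.667
Decision: fail to reject H₀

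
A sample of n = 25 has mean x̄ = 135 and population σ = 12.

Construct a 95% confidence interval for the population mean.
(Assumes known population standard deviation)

Confidence level: 95%, α = 0.05
z_0.025 = 1.960
SE = σ/√n = 12/√25 = 2.4000
Margin of error = 1.960 × 2.4000 = 4.7040
CI: x̄ ± margin = 135 ± 4.7040
CI: (130.2960, 139.7040)

Answer: (130.2960, 139.7040)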